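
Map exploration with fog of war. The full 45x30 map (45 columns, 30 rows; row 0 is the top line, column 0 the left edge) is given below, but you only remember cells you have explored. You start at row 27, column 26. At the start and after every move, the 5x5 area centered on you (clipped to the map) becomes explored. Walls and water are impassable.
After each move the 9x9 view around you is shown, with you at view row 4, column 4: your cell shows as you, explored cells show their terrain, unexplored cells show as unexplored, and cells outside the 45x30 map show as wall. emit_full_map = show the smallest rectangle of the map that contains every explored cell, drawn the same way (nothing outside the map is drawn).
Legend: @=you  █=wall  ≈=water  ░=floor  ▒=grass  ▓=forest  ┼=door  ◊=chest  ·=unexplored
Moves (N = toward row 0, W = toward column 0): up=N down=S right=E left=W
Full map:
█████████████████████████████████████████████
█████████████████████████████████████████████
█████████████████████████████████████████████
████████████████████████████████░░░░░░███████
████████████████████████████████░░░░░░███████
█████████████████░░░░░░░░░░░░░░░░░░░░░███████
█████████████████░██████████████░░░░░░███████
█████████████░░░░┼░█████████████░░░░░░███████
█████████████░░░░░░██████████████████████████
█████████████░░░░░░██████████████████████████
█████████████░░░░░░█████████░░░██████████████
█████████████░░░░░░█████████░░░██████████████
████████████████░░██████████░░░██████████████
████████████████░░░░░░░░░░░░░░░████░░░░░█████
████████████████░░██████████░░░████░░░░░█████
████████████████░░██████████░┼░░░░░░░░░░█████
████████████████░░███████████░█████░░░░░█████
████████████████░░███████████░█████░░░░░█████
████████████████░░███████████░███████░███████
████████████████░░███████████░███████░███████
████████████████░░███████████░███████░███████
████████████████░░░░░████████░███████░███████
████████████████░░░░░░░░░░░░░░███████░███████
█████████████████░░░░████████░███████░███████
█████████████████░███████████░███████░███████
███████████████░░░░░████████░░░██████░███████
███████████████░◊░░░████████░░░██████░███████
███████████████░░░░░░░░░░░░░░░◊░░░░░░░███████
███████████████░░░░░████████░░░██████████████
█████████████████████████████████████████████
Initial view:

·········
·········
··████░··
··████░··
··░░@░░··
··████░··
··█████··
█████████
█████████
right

·········
·········
·████░░··
·████░░··
·░░░@░░··
·████░░··
·██████··
█████████
█████████

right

·········
·········
████░░░··
████░░░··
░░░░@░◊··
████░░░··
███████··
█████████
█████████

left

·········
·········
·████░░░·
·████░░░·
·░░░@░░◊·
·████░░░·
·███████·
█████████
█████████

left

·········
·········
··████░░░
··████░░░
··░░@░░░◊
··████░░░
··███████
█████████
█████████

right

·········
·········
·████░░░·
·████░░░·
·░░░@░░◊·
·████░░░·
·███████·
█████████
█████████

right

·········
·········
████░░░··
████░░░··
░░░░@░◊··
████░░░··
███████··
█████████
█████████

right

·········
·········
███░░░█··
███░░░█··
░░░░@◊░··
███░░░█··
███████··
█████████
█████████

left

·········
·········
████░░░█·
████░░░█·
░░░░@░◊░·
████░░░█·
████████·
█████████
█████████

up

·········
·········
··███░█··
████░░░█·
████@░░█·
░░░░░░◊░·
████░░░█·
████████·
█████████

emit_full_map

··███░█·
████░░░█
████@░░█
░░░░░░◊░
████░░░█
████████

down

·········
··███░█··
████░░░█·
████░░░█·
░░░░@░◊░·
████░░░█·
████████·
█████████
█████████

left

·········
···███░█·
·████░░░█
·████░░░█
·░░░@░░◊░
·████░░░█
·████████
█████████
█████████

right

·········
··███░█··
████░░░█·
████░░░█·
░░░░@░◊░·
████░░░█·
████████·
█████████
█████████

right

·········
·███░█···
███░░░█··
███░░░█··
░░░░@◊░··
███░░░█··
███████··
█████████
█████████


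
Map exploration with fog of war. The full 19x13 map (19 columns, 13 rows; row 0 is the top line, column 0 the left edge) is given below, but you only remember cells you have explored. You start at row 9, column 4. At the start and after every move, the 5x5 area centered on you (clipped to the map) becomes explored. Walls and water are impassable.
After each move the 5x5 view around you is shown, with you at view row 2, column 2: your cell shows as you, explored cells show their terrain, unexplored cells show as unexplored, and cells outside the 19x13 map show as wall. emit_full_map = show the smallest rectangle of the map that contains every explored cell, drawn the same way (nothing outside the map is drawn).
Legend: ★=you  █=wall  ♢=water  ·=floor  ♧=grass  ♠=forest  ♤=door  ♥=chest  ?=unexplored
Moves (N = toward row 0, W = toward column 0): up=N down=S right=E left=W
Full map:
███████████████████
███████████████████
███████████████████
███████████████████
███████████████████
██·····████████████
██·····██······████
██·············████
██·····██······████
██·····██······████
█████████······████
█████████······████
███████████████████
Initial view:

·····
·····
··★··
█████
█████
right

·····
····█
··★·█
█████
█████

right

·····
···██
··★██
█████
█████

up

···██
·····
··★██
···██
█████

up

···██
···██
··★··
···██
···██

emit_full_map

??···██
??···██
····★··
·····██
·····██
███████
███████

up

█████
···██
··★██
·····
···██

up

█████
█████
··★██
···██
·····

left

█████
█████
··★·█
····█
·····

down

█████
····█
··★·█
·····
····█

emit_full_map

?██████
?██████
?····██
?··★·██
·······
·····██
·····██
███████
███████


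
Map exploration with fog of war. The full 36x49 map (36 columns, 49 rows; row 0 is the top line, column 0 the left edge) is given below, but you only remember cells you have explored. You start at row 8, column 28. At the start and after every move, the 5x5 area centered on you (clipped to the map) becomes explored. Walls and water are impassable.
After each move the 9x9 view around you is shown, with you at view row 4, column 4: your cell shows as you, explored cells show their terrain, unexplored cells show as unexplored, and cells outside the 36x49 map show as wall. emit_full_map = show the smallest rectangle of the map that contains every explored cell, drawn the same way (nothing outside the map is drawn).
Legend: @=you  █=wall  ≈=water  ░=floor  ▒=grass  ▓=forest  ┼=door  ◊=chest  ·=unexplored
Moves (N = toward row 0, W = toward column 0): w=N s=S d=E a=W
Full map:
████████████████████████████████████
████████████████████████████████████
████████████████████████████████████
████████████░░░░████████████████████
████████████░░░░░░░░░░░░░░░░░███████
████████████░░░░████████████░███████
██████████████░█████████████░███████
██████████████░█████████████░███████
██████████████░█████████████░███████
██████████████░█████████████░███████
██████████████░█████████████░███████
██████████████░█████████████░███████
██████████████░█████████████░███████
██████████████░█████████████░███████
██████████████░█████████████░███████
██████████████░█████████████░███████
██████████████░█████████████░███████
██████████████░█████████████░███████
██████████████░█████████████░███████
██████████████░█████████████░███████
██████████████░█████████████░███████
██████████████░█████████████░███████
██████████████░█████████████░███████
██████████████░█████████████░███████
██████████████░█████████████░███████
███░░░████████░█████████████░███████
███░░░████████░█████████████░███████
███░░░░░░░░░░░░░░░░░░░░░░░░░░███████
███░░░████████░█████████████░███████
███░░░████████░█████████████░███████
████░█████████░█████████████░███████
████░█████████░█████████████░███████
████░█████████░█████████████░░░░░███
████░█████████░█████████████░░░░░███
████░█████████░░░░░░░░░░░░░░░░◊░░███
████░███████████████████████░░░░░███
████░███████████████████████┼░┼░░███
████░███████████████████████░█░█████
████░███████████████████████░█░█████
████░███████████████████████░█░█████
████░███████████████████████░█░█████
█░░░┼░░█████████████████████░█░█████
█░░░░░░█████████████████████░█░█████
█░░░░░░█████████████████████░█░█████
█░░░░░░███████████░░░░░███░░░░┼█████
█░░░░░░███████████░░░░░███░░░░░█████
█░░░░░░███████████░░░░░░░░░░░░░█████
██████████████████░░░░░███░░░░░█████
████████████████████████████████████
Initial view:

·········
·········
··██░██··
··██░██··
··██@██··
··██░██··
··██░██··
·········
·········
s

·········
··██░██··
··██░██··
··██░██··
··██@██··
··██░██··
··██░██··
·········
·········

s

··██░██··
··██░██··
··██░██··
··██░██··
··██@██··
··██░██··
··██░██··
·········
·········

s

··██░██··
··██░██··
··██░██··
··██░██··
··██@██··
··██░██··
··██░██··
·········
·········

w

··██░██··
··██░██··
··██░██··
··██░██··
··██@██··
··██░██··
··██░██··
··██░██··
·········


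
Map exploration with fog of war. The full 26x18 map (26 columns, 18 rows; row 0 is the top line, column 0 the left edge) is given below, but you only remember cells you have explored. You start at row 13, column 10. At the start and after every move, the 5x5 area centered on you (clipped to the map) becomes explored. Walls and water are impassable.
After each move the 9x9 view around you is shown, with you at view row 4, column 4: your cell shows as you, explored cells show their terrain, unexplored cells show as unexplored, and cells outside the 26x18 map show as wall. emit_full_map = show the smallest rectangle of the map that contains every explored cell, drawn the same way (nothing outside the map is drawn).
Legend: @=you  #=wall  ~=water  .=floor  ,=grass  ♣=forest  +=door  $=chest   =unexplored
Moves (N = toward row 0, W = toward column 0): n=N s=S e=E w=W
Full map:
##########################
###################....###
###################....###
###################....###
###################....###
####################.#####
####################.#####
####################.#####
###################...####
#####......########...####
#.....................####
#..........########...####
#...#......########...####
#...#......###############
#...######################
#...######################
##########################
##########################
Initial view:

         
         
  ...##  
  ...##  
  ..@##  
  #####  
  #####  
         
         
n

         
         
  .....  
  ...##  
  ..@##  
  ...##  
  #####  
  #####  
         

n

         
         
  ...##  
  .....  
  ..@##  
  ...##  
  ...##  
  #####  
  #####  

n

         
         
  #####  
  ...##  
  ..@..  
  ...##  
  ...##  
  ...##  
  #####  

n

         
         
  #####  
  #####  
  ..@##  
  .....  
  ...##  
  ...##  
  ...##  

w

         
         
  ###### 
  ###### 
  ..@.## 
  ...... 
  ....## 
   ...## 
   ...## 

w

         
         
  #######
  #######
  ..@..##
  .......
  .....##
    ...##
    ...##

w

         
         
  #######
  #######
  ..@...#
  .......
  ......#
     ...#
     ...#

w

         
         
  #######
  #######
  #.@....
  .......
  .......
      ...
      ...

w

         
         
  #######
  #######
  ##@....
  .......
  .......
       ..
       ..

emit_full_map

##########
##########
##@.....##
..........
........##
     ...##
     ...##
     #####
     #####

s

         
  #######
  #######
  ##.....
  ..@....
  .......
  .#.....
       ..
       ##

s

  #######
  #######
  ##.....
  .......
  ..@....
  .#.....
  .#.....
       ##
       ##

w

   ######
   ######
  ###....
  .......
  ..@....
  ..#....
  ..#....
        #
        #

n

         
   ######
  #######
  ###....
  ..@....
  .......
  ..#....
  ..#....
        #

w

#        
#   #####
# #######
# ####...
# ..@....
# .......
# ...#...
#  ..#...
#        

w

##       
##   ####
#########
#######..
###.@....
###......
###...#..
##  ..#..
##       

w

###      
###   ###
#########
########.
####@....
####.....
####...#.
###  ..#.
###      

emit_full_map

   ##########
#############
#####......##
#@...........
#..........##
#...#......##
  ..#......##
        #####
        #####

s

###   ###
#########
########.
####.....
####@....
####...#.
####...#.
###      
###      

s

#########
########.
####.....
####.....
####@..#.
####...#.
####...  
###      
###      

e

#########
#######..
###......
###......
###.@.#..
###...#..
###...#  
##       
##       

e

#########
######...
##.......
##.......
##..@#...
##...#...
##...##  
#        
#        

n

#   #####
#########
######...
##.......
##..@....
##...#...
##...#...
##...##  
#        

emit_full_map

   ##########
#############
#####......##
#............
#..@.......##
#...#......##
#...#......##
#...##  #####
        #####

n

#        
#   #####
#########
######...
##..@....
##.......
##...#...
##...#...
##...##  

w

##       
##   ####
#########
#######..
###.@....
###......
###...#..
###...#..
###...## 

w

###      
###   ###
#########
########.
####@....
####.....
####...#.
####...#.
####...##

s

###   ###
#########
########.
####.....
####@....
####...#.
####...#.
####...##
###      

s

#########
########.
####.....
####.....
####@..#.
####...#.
####...##
###      
###      

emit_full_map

   ##########
#############
#####......##
#............
#..........##
#@..#......##
#...#......##
#...##  #####
        #####

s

########.
####.....
####.....
####...#.
####@..#.
####...##
####...  
###      
###      

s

####.....
####.....
####...#.
####...#.
####@..##
####...  
#######  
###      
#########

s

####.....
####...#.
####...#.
####...##
####@..  
#######  
#######  
#########
#########

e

###......
###...#..
###...#..
###...## 
###.@.#  
#######  
#######  
#########
#########

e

##.......
##...#...
##...#...
##...##  
##..@##  
#######  
#######  
#########
#########

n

##.......
##.......
##...#...
##...#...
##..@##  
##...##  
#######  
#######  
#########

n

######...
##.......
##.......
##...#...
##..@#...
##...##  
##...##  
#######  
#######  

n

#########
######...
##.......
##.......
##..@#...
##...#...
##...##  
##...##  
#######  

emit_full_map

   ##########
#############
#####......##
#............
#..........##
#..@#......##
#...#......##
#...##  #####
#...##  #####
######       
######       


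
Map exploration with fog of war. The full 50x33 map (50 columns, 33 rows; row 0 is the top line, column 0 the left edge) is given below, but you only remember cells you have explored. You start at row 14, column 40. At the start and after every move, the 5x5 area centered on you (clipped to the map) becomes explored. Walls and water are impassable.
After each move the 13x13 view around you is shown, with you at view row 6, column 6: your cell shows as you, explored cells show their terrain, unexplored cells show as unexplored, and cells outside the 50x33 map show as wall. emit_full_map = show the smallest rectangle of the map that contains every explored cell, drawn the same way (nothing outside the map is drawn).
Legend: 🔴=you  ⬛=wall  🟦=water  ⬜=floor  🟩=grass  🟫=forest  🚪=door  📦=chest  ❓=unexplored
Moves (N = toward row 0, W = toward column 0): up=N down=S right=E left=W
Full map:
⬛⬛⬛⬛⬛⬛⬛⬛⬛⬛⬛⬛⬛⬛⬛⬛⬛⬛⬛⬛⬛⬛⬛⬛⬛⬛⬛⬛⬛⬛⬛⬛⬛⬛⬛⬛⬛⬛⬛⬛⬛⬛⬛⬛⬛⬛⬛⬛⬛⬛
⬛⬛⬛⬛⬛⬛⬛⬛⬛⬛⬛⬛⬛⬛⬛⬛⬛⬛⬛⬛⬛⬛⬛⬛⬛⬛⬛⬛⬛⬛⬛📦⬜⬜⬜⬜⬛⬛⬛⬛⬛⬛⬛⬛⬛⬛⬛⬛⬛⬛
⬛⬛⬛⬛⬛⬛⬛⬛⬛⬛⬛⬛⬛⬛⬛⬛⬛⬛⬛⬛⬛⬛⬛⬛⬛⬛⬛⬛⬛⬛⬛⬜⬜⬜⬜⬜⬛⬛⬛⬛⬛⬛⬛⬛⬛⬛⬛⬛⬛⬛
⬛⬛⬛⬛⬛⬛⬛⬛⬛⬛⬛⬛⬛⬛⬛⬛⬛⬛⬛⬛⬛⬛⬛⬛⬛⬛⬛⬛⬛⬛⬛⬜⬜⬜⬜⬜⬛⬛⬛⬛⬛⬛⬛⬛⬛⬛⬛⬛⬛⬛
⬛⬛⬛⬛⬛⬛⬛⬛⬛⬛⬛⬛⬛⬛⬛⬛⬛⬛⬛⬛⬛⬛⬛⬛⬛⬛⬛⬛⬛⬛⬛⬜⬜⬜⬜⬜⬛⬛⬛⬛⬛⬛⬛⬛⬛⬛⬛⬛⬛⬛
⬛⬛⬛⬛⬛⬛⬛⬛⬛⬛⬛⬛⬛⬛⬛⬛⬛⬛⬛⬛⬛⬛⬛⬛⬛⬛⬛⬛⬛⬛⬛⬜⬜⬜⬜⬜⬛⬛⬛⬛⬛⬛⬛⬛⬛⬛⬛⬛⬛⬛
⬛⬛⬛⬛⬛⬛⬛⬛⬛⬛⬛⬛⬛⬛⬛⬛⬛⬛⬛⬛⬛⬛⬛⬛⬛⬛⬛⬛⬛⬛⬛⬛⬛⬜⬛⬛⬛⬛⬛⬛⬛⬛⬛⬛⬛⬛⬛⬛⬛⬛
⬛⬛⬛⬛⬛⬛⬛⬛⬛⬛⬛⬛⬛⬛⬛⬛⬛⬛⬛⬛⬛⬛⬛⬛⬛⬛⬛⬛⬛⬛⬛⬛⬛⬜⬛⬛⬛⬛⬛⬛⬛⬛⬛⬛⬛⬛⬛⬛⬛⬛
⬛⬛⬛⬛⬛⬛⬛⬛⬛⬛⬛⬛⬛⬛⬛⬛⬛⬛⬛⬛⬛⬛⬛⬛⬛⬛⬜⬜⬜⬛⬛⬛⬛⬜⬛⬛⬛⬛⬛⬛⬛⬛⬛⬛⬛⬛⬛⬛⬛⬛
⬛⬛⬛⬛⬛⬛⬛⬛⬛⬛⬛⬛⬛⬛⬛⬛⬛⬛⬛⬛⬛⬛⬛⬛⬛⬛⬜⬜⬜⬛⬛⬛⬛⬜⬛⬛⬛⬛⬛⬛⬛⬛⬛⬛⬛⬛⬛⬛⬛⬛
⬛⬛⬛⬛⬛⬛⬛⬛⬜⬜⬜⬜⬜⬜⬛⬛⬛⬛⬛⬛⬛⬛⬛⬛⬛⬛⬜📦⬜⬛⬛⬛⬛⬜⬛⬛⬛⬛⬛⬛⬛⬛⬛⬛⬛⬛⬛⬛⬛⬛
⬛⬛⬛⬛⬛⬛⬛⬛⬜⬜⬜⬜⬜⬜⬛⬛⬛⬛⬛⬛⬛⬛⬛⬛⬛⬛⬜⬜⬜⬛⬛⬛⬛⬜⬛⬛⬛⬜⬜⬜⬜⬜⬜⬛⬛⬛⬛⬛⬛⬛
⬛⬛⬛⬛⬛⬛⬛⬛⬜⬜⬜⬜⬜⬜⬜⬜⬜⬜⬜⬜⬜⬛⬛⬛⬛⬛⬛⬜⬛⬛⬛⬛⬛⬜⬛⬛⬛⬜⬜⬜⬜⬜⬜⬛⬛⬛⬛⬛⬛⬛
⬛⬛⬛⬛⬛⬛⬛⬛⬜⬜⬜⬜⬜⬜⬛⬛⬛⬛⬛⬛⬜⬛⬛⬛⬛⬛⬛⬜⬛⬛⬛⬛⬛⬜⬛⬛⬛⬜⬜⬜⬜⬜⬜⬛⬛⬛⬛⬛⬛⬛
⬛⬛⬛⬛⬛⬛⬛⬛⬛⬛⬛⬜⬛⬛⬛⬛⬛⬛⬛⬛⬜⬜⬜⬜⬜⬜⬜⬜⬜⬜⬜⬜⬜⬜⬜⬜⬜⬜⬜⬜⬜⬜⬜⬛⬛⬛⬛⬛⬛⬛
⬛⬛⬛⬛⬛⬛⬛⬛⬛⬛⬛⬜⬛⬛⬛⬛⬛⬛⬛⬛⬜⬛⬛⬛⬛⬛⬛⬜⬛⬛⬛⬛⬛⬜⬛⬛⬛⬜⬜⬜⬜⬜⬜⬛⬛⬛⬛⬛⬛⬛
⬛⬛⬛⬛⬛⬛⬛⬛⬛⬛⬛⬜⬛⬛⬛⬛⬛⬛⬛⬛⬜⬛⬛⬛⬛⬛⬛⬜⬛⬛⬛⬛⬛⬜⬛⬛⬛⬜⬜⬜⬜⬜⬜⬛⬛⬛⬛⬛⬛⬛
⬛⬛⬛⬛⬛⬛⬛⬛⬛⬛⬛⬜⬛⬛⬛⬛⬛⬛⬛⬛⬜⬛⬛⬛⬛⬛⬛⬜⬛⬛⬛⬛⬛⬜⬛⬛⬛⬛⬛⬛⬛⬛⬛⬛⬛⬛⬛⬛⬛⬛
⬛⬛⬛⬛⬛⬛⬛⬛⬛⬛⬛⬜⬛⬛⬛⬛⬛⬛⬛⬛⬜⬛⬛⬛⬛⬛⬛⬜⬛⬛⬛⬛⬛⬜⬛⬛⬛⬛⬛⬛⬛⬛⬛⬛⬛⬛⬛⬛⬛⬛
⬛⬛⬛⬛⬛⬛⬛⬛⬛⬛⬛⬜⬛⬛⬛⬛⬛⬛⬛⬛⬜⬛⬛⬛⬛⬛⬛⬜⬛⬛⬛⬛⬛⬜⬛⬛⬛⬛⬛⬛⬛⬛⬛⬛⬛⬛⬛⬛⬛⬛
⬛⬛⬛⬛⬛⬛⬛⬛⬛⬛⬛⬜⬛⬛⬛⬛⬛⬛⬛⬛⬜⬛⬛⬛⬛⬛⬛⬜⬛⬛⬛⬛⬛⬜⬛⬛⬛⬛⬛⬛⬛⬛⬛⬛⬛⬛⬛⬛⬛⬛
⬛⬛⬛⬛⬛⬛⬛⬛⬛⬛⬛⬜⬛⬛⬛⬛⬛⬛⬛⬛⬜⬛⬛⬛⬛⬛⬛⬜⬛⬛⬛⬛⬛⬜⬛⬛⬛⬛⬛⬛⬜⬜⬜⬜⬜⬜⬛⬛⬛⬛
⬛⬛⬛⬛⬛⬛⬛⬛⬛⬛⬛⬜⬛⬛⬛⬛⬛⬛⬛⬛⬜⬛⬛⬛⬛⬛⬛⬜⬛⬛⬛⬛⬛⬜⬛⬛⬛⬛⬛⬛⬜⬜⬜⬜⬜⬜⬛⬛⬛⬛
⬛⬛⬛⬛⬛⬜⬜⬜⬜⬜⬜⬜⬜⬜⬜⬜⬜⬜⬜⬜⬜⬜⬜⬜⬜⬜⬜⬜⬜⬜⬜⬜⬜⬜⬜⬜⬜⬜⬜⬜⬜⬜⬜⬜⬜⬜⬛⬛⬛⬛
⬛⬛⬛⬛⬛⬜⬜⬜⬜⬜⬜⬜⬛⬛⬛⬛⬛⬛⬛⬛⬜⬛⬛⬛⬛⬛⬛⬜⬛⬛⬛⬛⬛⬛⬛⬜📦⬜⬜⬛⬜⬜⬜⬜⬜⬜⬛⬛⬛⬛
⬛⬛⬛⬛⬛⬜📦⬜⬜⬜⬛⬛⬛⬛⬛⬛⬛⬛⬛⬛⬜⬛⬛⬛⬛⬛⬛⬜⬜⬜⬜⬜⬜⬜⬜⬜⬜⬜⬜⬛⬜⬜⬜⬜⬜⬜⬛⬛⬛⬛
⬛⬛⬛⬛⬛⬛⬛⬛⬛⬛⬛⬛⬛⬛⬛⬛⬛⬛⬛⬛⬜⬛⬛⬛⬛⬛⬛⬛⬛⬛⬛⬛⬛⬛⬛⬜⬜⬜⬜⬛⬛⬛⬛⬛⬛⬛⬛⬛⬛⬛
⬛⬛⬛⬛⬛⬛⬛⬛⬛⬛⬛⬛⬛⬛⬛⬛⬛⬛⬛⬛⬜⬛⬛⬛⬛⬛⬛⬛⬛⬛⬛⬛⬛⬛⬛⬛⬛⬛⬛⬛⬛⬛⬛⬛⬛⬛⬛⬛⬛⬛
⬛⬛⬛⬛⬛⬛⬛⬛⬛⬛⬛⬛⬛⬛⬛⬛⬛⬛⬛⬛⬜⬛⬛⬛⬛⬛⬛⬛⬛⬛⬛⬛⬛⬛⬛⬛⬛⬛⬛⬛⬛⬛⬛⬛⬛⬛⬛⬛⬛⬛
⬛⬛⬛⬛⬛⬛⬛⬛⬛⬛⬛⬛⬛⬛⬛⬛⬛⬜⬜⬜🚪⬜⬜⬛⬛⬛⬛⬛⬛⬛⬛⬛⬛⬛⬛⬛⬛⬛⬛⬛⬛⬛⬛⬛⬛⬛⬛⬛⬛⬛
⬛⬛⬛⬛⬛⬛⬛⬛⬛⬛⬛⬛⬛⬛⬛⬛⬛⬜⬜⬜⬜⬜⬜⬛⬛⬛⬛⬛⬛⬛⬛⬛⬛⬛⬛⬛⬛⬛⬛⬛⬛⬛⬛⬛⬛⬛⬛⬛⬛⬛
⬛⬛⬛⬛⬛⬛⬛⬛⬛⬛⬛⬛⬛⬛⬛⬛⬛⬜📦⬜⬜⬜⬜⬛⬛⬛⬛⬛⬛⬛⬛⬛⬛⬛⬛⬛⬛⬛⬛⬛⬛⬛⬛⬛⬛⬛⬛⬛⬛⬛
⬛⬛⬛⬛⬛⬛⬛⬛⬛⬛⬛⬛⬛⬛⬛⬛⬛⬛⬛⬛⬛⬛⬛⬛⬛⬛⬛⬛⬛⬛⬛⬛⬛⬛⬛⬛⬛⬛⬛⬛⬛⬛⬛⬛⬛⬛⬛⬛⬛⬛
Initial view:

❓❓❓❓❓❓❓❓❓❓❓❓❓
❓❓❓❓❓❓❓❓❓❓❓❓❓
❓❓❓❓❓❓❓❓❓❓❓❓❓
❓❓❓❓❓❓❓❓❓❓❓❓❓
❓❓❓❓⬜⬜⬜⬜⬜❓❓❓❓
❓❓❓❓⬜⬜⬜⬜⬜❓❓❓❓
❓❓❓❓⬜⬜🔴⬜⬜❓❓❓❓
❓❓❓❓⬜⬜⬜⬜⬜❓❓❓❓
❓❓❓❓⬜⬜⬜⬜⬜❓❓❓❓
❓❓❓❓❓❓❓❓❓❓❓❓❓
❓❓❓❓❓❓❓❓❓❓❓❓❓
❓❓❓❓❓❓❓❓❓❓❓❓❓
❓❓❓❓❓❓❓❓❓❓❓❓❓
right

❓❓❓❓❓❓❓❓❓❓❓❓❓
❓❓❓❓❓❓❓❓❓❓❓❓❓
❓❓❓❓❓❓❓❓❓❓❓❓❓
❓❓❓❓❓❓❓❓❓❓❓❓❓
❓❓❓⬜⬜⬜⬜⬜⬛❓❓❓❓
❓❓❓⬜⬜⬜⬜⬜⬛❓❓❓❓
❓❓❓⬜⬜⬜🔴⬜⬛❓❓❓❓
❓❓❓⬜⬜⬜⬜⬜⬛❓❓❓❓
❓❓❓⬜⬜⬜⬜⬜⬛❓❓❓❓
❓❓❓❓❓❓❓❓❓❓❓❓❓
❓❓❓❓❓❓❓❓❓❓❓❓❓
❓❓❓❓❓❓❓❓❓❓❓❓❓
❓❓❓❓❓❓❓❓❓❓❓❓❓

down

❓❓❓❓❓❓❓❓❓❓❓❓❓
❓❓❓❓❓❓❓❓❓❓❓❓❓
❓❓❓❓❓❓❓❓❓❓❓❓❓
❓❓❓⬜⬜⬜⬜⬜⬛❓❓❓❓
❓❓❓⬜⬜⬜⬜⬜⬛❓❓❓❓
❓❓❓⬜⬜⬜⬜⬜⬛❓❓❓❓
❓❓❓⬜⬜⬜🔴⬜⬛❓❓❓❓
❓❓❓⬜⬜⬜⬜⬜⬛❓❓❓❓
❓❓❓❓⬛⬛⬛⬛⬛❓❓❓❓
❓❓❓❓❓❓❓❓❓❓❓❓❓
❓❓❓❓❓❓❓❓❓❓❓❓❓
❓❓❓❓❓❓❓❓❓❓❓❓❓
❓❓❓❓❓❓❓❓❓❓❓❓❓

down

❓❓❓❓❓❓❓❓❓❓❓❓❓
❓❓❓❓❓❓❓❓❓❓❓❓❓
❓❓❓⬜⬜⬜⬜⬜⬛❓❓❓❓
❓❓❓⬜⬜⬜⬜⬜⬛❓❓❓❓
❓❓❓⬜⬜⬜⬜⬜⬛❓❓❓❓
❓❓❓⬜⬜⬜⬜⬜⬛❓❓❓❓
❓❓❓⬜⬜⬜🔴⬜⬛❓❓❓❓
❓❓❓❓⬛⬛⬛⬛⬛❓❓❓❓
❓❓❓❓⬛⬛⬛⬛⬛❓❓❓❓
❓❓❓❓❓❓❓❓❓❓❓❓❓
❓❓❓❓❓❓❓❓❓❓❓❓❓
❓❓❓❓❓❓❓❓❓❓❓❓❓
❓❓❓❓❓❓❓❓❓❓❓❓❓

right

❓❓❓❓❓❓❓❓❓❓❓❓❓
❓❓❓❓❓❓❓❓❓❓❓❓❓
❓❓⬜⬜⬜⬜⬜⬛❓❓❓❓❓
❓❓⬜⬜⬜⬜⬜⬛❓❓❓❓❓
❓❓⬜⬜⬜⬜⬜⬛⬛❓❓❓❓
❓❓⬜⬜⬜⬜⬜⬛⬛❓❓❓❓
❓❓⬜⬜⬜⬜🔴⬛⬛❓❓❓❓
❓❓❓⬛⬛⬛⬛⬛⬛❓❓❓❓
❓❓❓⬛⬛⬛⬛⬛⬛❓❓❓❓
❓❓❓❓❓❓❓❓❓❓❓❓❓
❓❓❓❓❓❓❓❓❓❓❓❓❓
❓❓❓❓❓❓❓❓❓❓❓❓❓
❓❓❓❓❓❓❓❓❓❓❓❓❓

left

❓❓❓❓❓❓❓❓❓❓❓❓❓
❓❓❓❓❓❓❓❓❓❓❓❓❓
❓❓❓⬜⬜⬜⬜⬜⬛❓❓❓❓
❓❓❓⬜⬜⬜⬜⬜⬛❓❓❓❓
❓❓❓⬜⬜⬜⬜⬜⬛⬛❓❓❓
❓❓❓⬜⬜⬜⬜⬜⬛⬛❓❓❓
❓❓❓⬜⬜⬜🔴⬜⬛⬛❓❓❓
❓❓❓❓⬛⬛⬛⬛⬛⬛❓❓❓
❓❓❓❓⬛⬛⬛⬛⬛⬛❓❓❓
❓❓❓❓❓❓❓❓❓❓❓❓❓
❓❓❓❓❓❓❓❓❓❓❓❓❓
❓❓❓❓❓❓❓❓❓❓❓❓❓
❓❓❓❓❓❓❓❓❓❓❓❓❓

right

❓❓❓❓❓❓❓❓❓❓❓❓❓
❓❓❓❓❓❓❓❓❓❓❓❓❓
❓❓⬜⬜⬜⬜⬜⬛❓❓❓❓❓
❓❓⬜⬜⬜⬜⬜⬛❓❓❓❓❓
❓❓⬜⬜⬜⬜⬜⬛⬛❓❓❓❓
❓❓⬜⬜⬜⬜⬜⬛⬛❓❓❓❓
❓❓⬜⬜⬜⬜🔴⬛⬛❓❓❓❓
❓❓❓⬛⬛⬛⬛⬛⬛❓❓❓❓
❓❓❓⬛⬛⬛⬛⬛⬛❓❓❓❓
❓❓❓❓❓❓❓❓❓❓❓❓❓
❓❓❓❓❓❓❓❓❓❓❓❓❓
❓❓❓❓❓❓❓❓❓❓❓❓❓
❓❓❓❓❓❓❓❓❓❓❓❓❓

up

❓❓❓❓❓❓❓❓❓❓❓❓❓
❓❓❓❓❓❓❓❓❓❓❓❓❓
❓❓❓❓❓❓❓❓❓❓❓❓❓
❓❓⬜⬜⬜⬜⬜⬛❓❓❓❓❓
❓❓⬜⬜⬜⬜⬜⬛⬛❓❓❓❓
❓❓⬜⬜⬜⬜⬜⬛⬛❓❓❓❓
❓❓⬜⬜⬜⬜🔴⬛⬛❓❓❓❓
❓❓⬜⬜⬜⬜⬜⬛⬛❓❓❓❓
❓❓❓⬛⬛⬛⬛⬛⬛❓❓❓❓
❓❓❓⬛⬛⬛⬛⬛⬛❓❓❓❓
❓❓❓❓❓❓❓❓❓❓❓❓❓
❓❓❓❓❓❓❓❓❓❓❓❓❓
❓❓❓❓❓❓❓❓❓❓❓❓❓

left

❓❓❓❓❓❓❓❓❓❓❓❓❓
❓❓❓❓❓❓❓❓❓❓❓❓❓
❓❓❓❓❓❓❓❓❓❓❓❓❓
❓❓❓⬜⬜⬜⬜⬜⬛❓❓❓❓
❓❓❓⬜⬜⬜⬜⬜⬛⬛❓❓❓
❓❓❓⬜⬜⬜⬜⬜⬛⬛❓❓❓
❓❓❓⬜⬜⬜🔴⬜⬛⬛❓❓❓
❓❓❓⬜⬜⬜⬜⬜⬛⬛❓❓❓
❓❓❓❓⬛⬛⬛⬛⬛⬛❓❓❓
❓❓❓❓⬛⬛⬛⬛⬛⬛❓❓❓
❓❓❓❓❓❓❓❓❓❓❓❓❓
❓❓❓❓❓❓❓❓❓❓❓❓❓
❓❓❓❓❓❓❓❓❓❓❓❓❓

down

❓❓❓❓❓❓❓❓❓❓❓❓❓
❓❓❓❓❓❓❓❓❓❓❓❓❓
❓❓❓⬜⬜⬜⬜⬜⬛❓❓❓❓
❓❓❓⬜⬜⬜⬜⬜⬛⬛❓❓❓
❓❓❓⬜⬜⬜⬜⬜⬛⬛❓❓❓
❓❓❓⬜⬜⬜⬜⬜⬛⬛❓❓❓
❓❓❓⬜⬜⬜🔴⬜⬛⬛❓❓❓
❓❓❓❓⬛⬛⬛⬛⬛⬛❓❓❓
❓❓❓❓⬛⬛⬛⬛⬛⬛❓❓❓
❓❓❓❓❓❓❓❓❓❓❓❓❓
❓❓❓❓❓❓❓❓❓❓❓❓❓
❓❓❓❓❓❓❓❓❓❓❓❓❓
❓❓❓❓❓❓❓❓❓❓❓❓❓

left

❓❓❓❓❓❓❓❓❓❓❓❓❓
❓❓❓❓❓❓❓❓❓❓❓❓❓
❓❓❓❓⬜⬜⬜⬜⬜⬛❓❓❓
❓❓❓❓⬜⬜⬜⬜⬜⬛⬛❓❓
❓❓❓❓⬜⬜⬜⬜⬜⬛⬛❓❓
❓❓❓❓⬜⬜⬜⬜⬜⬛⬛❓❓
❓❓❓❓⬜⬜🔴⬜⬜⬛⬛❓❓
❓❓❓❓⬛⬛⬛⬛⬛⬛⬛❓❓
❓❓❓❓⬛⬛⬛⬛⬛⬛⬛❓❓
❓❓❓❓❓❓❓❓❓❓❓❓❓
❓❓❓❓❓❓❓❓❓❓❓❓❓
❓❓❓❓❓❓❓❓❓❓❓❓❓
❓❓❓❓❓❓❓❓❓❓❓❓❓

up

❓❓❓❓❓❓❓❓❓❓❓❓❓
❓❓❓❓❓❓❓❓❓❓❓❓❓
❓❓❓❓❓❓❓❓❓❓❓❓❓
❓❓❓❓⬜⬜⬜⬜⬜⬛❓❓❓
❓❓❓❓⬜⬜⬜⬜⬜⬛⬛❓❓
❓❓❓❓⬜⬜⬜⬜⬜⬛⬛❓❓
❓❓❓❓⬜⬜🔴⬜⬜⬛⬛❓❓
❓❓❓❓⬜⬜⬜⬜⬜⬛⬛❓❓
❓❓❓❓⬛⬛⬛⬛⬛⬛⬛❓❓
❓❓❓❓⬛⬛⬛⬛⬛⬛⬛❓❓
❓❓❓❓❓❓❓❓❓❓❓❓❓
❓❓❓❓❓❓❓❓❓❓❓❓❓
❓❓❓❓❓❓❓❓❓❓❓❓❓

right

❓❓❓❓❓❓❓❓❓❓❓❓❓
❓❓❓❓❓❓❓❓❓❓❓❓❓
❓❓❓❓❓❓❓❓❓❓❓❓❓
❓❓❓⬜⬜⬜⬜⬜⬛❓❓❓❓
❓❓❓⬜⬜⬜⬜⬜⬛⬛❓❓❓
❓❓❓⬜⬜⬜⬜⬜⬛⬛❓❓❓
❓❓❓⬜⬜⬜🔴⬜⬛⬛❓❓❓
❓❓❓⬜⬜⬜⬜⬜⬛⬛❓❓❓
❓❓❓⬛⬛⬛⬛⬛⬛⬛❓❓❓
❓❓❓⬛⬛⬛⬛⬛⬛⬛❓❓❓
❓❓❓❓❓❓❓❓❓❓❓❓❓
❓❓❓❓❓❓❓❓❓❓❓❓❓
❓❓❓❓❓❓❓❓❓❓❓❓❓

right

❓❓❓❓❓❓❓❓❓❓❓❓❓
❓❓❓❓❓❓❓❓❓❓❓❓❓
❓❓❓❓❓❓❓❓❓❓❓❓❓
❓❓⬜⬜⬜⬜⬜⬛❓❓❓❓❓
❓❓⬜⬜⬜⬜⬜⬛⬛❓❓❓❓
❓❓⬜⬜⬜⬜⬜⬛⬛❓❓❓❓
❓❓⬜⬜⬜⬜🔴⬛⬛❓❓❓❓
❓❓⬜⬜⬜⬜⬜⬛⬛❓❓❓❓
❓❓⬛⬛⬛⬛⬛⬛⬛❓❓❓❓
❓❓⬛⬛⬛⬛⬛⬛⬛❓❓❓❓
❓❓❓❓❓❓❓❓❓❓❓❓❓
❓❓❓❓❓❓❓❓❓❓❓❓❓
❓❓❓❓❓❓❓❓❓❓❓❓❓

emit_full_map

⬜⬜⬜⬜⬜⬛❓
⬜⬜⬜⬜⬜⬛⬛
⬜⬜⬜⬜⬜⬛⬛
⬜⬜⬜⬜🔴⬛⬛
⬜⬜⬜⬜⬜⬛⬛
⬛⬛⬛⬛⬛⬛⬛
⬛⬛⬛⬛⬛⬛⬛

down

❓❓❓❓❓❓❓❓❓❓❓❓❓
❓❓❓❓❓❓❓❓❓❓❓❓❓
❓❓⬜⬜⬜⬜⬜⬛❓❓❓❓❓
❓❓⬜⬜⬜⬜⬜⬛⬛❓❓❓❓
❓❓⬜⬜⬜⬜⬜⬛⬛❓❓❓❓
❓❓⬜⬜⬜⬜⬜⬛⬛❓❓❓❓
❓❓⬜⬜⬜⬜🔴⬛⬛❓❓❓❓
❓❓⬛⬛⬛⬛⬛⬛⬛❓❓❓❓
❓❓⬛⬛⬛⬛⬛⬛⬛❓❓❓❓
❓❓❓❓❓❓❓❓❓❓❓❓❓
❓❓❓❓❓❓❓❓❓❓❓❓❓
❓❓❓❓❓❓❓❓❓❓❓❓❓
❓❓❓❓❓❓❓❓❓❓❓❓❓

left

❓❓❓❓❓❓❓❓❓❓❓❓❓
❓❓❓❓❓❓❓❓❓❓❓❓❓
❓❓❓⬜⬜⬜⬜⬜⬛❓❓❓❓
❓❓❓⬜⬜⬜⬜⬜⬛⬛❓❓❓
❓❓❓⬜⬜⬜⬜⬜⬛⬛❓❓❓
❓❓❓⬜⬜⬜⬜⬜⬛⬛❓❓❓
❓❓❓⬜⬜⬜🔴⬜⬛⬛❓❓❓
❓❓❓⬛⬛⬛⬛⬛⬛⬛❓❓❓
❓❓❓⬛⬛⬛⬛⬛⬛⬛❓❓❓
❓❓❓❓❓❓❓❓❓❓❓❓❓
❓❓❓❓❓❓❓❓❓❓❓❓❓
❓❓❓❓❓❓❓❓❓❓❓❓❓
❓❓❓❓❓❓❓❓❓❓❓❓❓

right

❓❓❓❓❓❓❓❓❓❓❓❓❓
❓❓❓❓❓❓❓❓❓❓❓❓❓
❓❓⬜⬜⬜⬜⬜⬛❓❓❓❓❓
❓❓⬜⬜⬜⬜⬜⬛⬛❓❓❓❓
❓❓⬜⬜⬜⬜⬜⬛⬛❓❓❓❓
❓❓⬜⬜⬜⬜⬜⬛⬛❓❓❓❓
❓❓⬜⬜⬜⬜🔴⬛⬛❓❓❓❓
❓❓⬛⬛⬛⬛⬛⬛⬛❓❓❓❓
❓❓⬛⬛⬛⬛⬛⬛⬛❓❓❓❓
❓❓❓❓❓❓❓❓❓❓❓❓❓
❓❓❓❓❓❓❓❓❓❓❓❓❓
❓❓❓❓❓❓❓❓❓❓❓❓❓
❓❓❓❓❓❓❓❓❓❓❓❓❓

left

❓❓❓❓❓❓❓❓❓❓❓❓❓
❓❓❓❓❓❓❓❓❓❓❓❓❓
❓❓❓⬜⬜⬜⬜⬜⬛❓❓❓❓
❓❓❓⬜⬜⬜⬜⬜⬛⬛❓❓❓
❓❓❓⬜⬜⬜⬜⬜⬛⬛❓❓❓
❓❓❓⬜⬜⬜⬜⬜⬛⬛❓❓❓
❓❓❓⬜⬜⬜🔴⬜⬛⬛❓❓❓
❓❓❓⬛⬛⬛⬛⬛⬛⬛❓❓❓
❓❓❓⬛⬛⬛⬛⬛⬛⬛❓❓❓
❓❓❓❓❓❓❓❓❓❓❓❓❓
❓❓❓❓❓❓❓❓❓❓❓❓❓
❓❓❓❓❓❓❓❓❓❓❓❓❓
❓❓❓❓❓❓❓❓❓❓❓❓❓


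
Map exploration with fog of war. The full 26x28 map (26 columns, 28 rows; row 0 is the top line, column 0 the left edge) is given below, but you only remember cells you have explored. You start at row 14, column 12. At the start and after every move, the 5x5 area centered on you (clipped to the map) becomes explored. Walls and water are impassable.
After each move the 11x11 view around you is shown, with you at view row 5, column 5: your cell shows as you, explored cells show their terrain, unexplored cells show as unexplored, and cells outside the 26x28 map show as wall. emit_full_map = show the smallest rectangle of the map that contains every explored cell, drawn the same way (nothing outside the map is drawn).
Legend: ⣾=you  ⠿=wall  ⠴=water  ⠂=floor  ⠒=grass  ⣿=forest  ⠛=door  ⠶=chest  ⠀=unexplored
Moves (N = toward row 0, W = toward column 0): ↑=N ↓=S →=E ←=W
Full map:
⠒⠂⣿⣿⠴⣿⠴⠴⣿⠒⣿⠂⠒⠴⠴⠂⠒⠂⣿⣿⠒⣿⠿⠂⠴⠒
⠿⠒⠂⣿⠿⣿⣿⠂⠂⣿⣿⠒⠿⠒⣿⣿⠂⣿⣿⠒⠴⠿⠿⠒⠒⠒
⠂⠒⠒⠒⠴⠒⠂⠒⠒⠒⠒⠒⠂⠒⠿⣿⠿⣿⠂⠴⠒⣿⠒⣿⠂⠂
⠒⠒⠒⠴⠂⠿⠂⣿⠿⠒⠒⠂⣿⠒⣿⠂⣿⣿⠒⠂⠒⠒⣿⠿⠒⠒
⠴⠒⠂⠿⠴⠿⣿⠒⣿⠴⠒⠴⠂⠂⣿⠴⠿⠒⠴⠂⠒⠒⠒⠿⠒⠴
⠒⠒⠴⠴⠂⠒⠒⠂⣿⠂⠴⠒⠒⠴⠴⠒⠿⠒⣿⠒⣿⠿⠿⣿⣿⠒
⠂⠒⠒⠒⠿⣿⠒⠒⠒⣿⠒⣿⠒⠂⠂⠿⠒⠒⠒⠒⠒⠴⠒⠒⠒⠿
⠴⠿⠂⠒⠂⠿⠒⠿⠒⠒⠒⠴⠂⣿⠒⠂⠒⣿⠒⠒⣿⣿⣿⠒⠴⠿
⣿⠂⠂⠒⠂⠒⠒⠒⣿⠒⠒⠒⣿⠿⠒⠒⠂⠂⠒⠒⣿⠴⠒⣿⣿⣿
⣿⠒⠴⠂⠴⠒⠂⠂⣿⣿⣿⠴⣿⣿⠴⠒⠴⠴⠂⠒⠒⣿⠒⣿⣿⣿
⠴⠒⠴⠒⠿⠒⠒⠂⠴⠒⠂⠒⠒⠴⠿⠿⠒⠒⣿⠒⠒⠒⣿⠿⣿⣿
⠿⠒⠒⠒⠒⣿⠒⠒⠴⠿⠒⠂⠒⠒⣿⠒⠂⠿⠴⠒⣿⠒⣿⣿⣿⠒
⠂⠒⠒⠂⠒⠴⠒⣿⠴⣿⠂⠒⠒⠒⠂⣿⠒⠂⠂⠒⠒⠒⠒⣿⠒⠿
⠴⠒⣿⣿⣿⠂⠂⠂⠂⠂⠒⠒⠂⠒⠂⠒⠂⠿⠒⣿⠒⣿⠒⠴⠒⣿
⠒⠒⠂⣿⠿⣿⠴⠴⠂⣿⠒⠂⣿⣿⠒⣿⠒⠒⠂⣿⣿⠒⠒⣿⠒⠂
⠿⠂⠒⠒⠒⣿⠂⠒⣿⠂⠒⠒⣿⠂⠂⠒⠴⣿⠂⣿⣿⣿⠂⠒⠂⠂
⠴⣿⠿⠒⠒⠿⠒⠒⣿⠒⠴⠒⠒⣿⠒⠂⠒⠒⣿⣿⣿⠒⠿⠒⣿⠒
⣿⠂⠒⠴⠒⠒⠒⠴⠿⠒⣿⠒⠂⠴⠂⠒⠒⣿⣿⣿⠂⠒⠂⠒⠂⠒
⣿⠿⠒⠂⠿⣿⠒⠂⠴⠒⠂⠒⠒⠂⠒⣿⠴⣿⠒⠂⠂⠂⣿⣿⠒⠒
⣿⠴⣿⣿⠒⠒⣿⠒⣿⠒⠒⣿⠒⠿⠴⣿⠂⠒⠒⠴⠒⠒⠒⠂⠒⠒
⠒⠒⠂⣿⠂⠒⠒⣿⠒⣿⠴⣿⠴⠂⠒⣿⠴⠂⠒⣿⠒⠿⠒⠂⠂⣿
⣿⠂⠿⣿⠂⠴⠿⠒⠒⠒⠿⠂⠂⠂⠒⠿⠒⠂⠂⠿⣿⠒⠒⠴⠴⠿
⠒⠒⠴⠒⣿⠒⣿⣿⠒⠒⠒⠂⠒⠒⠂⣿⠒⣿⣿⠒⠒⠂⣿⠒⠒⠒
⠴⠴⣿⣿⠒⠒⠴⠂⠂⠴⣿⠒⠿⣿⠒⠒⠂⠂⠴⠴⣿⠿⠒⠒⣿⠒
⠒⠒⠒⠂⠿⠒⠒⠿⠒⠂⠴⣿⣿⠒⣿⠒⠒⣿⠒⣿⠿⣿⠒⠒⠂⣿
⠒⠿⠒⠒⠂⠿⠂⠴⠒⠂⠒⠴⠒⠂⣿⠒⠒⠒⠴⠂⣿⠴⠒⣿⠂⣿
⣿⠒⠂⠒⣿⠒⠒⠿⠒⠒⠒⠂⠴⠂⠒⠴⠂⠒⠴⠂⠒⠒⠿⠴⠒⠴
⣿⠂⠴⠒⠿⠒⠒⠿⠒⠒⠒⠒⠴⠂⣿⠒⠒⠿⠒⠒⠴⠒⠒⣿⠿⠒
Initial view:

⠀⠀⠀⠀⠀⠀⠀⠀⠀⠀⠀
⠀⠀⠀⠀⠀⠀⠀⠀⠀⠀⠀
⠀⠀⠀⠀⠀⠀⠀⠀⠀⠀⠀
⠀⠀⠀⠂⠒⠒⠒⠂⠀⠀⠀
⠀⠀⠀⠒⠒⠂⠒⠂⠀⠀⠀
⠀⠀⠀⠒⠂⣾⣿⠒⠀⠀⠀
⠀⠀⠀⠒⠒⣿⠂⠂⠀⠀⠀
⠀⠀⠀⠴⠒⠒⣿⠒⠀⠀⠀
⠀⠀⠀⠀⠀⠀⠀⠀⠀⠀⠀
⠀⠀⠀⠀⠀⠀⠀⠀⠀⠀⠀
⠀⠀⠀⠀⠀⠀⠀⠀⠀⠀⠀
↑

⠀⠀⠀⠀⠀⠀⠀⠀⠀⠀⠀
⠀⠀⠀⠀⠀⠀⠀⠀⠀⠀⠀
⠀⠀⠀⠀⠀⠀⠀⠀⠀⠀⠀
⠀⠀⠀⠒⠂⠒⠒⣿⠀⠀⠀
⠀⠀⠀⠂⠒⠒⠒⠂⠀⠀⠀
⠀⠀⠀⠒⠒⣾⠒⠂⠀⠀⠀
⠀⠀⠀⠒⠂⣿⣿⠒⠀⠀⠀
⠀⠀⠀⠒⠒⣿⠂⠂⠀⠀⠀
⠀⠀⠀⠴⠒⠒⣿⠒⠀⠀⠀
⠀⠀⠀⠀⠀⠀⠀⠀⠀⠀⠀
⠀⠀⠀⠀⠀⠀⠀⠀⠀⠀⠀

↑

⠀⠀⠀⠀⠀⠀⠀⠀⠀⠀⠀
⠀⠀⠀⠀⠀⠀⠀⠀⠀⠀⠀
⠀⠀⠀⠀⠀⠀⠀⠀⠀⠀⠀
⠀⠀⠀⠂⠒⠒⠴⠿⠀⠀⠀
⠀⠀⠀⠒⠂⠒⠒⣿⠀⠀⠀
⠀⠀⠀⠂⠒⣾⠒⠂⠀⠀⠀
⠀⠀⠀⠒⠒⠂⠒⠂⠀⠀⠀
⠀⠀⠀⠒⠂⣿⣿⠒⠀⠀⠀
⠀⠀⠀⠒⠒⣿⠂⠂⠀⠀⠀
⠀⠀⠀⠴⠒⠒⣿⠒⠀⠀⠀
⠀⠀⠀⠀⠀⠀⠀⠀⠀⠀⠀

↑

⠀⠀⠀⠀⠀⠀⠀⠀⠀⠀⠀
⠀⠀⠀⠀⠀⠀⠀⠀⠀⠀⠀
⠀⠀⠀⠀⠀⠀⠀⠀⠀⠀⠀
⠀⠀⠀⣿⠴⣿⣿⠴⠀⠀⠀
⠀⠀⠀⠂⠒⠒⠴⠿⠀⠀⠀
⠀⠀⠀⠒⠂⣾⠒⣿⠀⠀⠀
⠀⠀⠀⠂⠒⠒⠒⠂⠀⠀⠀
⠀⠀⠀⠒⠒⠂⠒⠂⠀⠀⠀
⠀⠀⠀⠒⠂⣿⣿⠒⠀⠀⠀
⠀⠀⠀⠒⠒⣿⠂⠂⠀⠀⠀
⠀⠀⠀⠴⠒⠒⣿⠒⠀⠀⠀

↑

⠀⠀⠀⠀⠀⠀⠀⠀⠀⠀⠀
⠀⠀⠀⠀⠀⠀⠀⠀⠀⠀⠀
⠀⠀⠀⠀⠀⠀⠀⠀⠀⠀⠀
⠀⠀⠀⠒⠒⣿⠿⠒⠀⠀⠀
⠀⠀⠀⣿⠴⣿⣿⠴⠀⠀⠀
⠀⠀⠀⠂⠒⣾⠴⠿⠀⠀⠀
⠀⠀⠀⠒⠂⠒⠒⣿⠀⠀⠀
⠀⠀⠀⠂⠒⠒⠒⠂⠀⠀⠀
⠀⠀⠀⠒⠒⠂⠒⠂⠀⠀⠀
⠀⠀⠀⠒⠂⣿⣿⠒⠀⠀⠀
⠀⠀⠀⠒⠒⣿⠂⠂⠀⠀⠀

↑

⠀⠀⠀⠀⠀⠀⠀⠀⠀⠀⠀
⠀⠀⠀⠀⠀⠀⠀⠀⠀⠀⠀
⠀⠀⠀⠀⠀⠀⠀⠀⠀⠀⠀
⠀⠀⠀⠒⠴⠂⣿⠒⠀⠀⠀
⠀⠀⠀⠒⠒⣿⠿⠒⠀⠀⠀
⠀⠀⠀⣿⠴⣾⣿⠴⠀⠀⠀
⠀⠀⠀⠂⠒⠒⠴⠿⠀⠀⠀
⠀⠀⠀⠒⠂⠒⠒⣿⠀⠀⠀
⠀⠀⠀⠂⠒⠒⠒⠂⠀⠀⠀
⠀⠀⠀⠒⠒⠂⠒⠂⠀⠀⠀
⠀⠀⠀⠒⠂⣿⣿⠒⠀⠀⠀

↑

⠀⠀⠀⠀⠀⠀⠀⠀⠀⠀⠀
⠀⠀⠀⠀⠀⠀⠀⠀⠀⠀⠀
⠀⠀⠀⠀⠀⠀⠀⠀⠀⠀⠀
⠀⠀⠀⠒⣿⠒⠂⠂⠀⠀⠀
⠀⠀⠀⠒⠴⠂⣿⠒⠀⠀⠀
⠀⠀⠀⠒⠒⣾⠿⠒⠀⠀⠀
⠀⠀⠀⣿⠴⣿⣿⠴⠀⠀⠀
⠀⠀⠀⠂⠒⠒⠴⠿⠀⠀⠀
⠀⠀⠀⠒⠂⠒⠒⣿⠀⠀⠀
⠀⠀⠀⠂⠒⠒⠒⠂⠀⠀⠀
⠀⠀⠀⠒⠒⠂⠒⠂⠀⠀⠀

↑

⠀⠀⠀⠀⠀⠀⠀⠀⠀⠀⠀
⠀⠀⠀⠀⠀⠀⠀⠀⠀⠀⠀
⠀⠀⠀⠀⠀⠀⠀⠀⠀⠀⠀
⠀⠀⠀⠴⠒⠒⠴⠴⠀⠀⠀
⠀⠀⠀⠒⣿⠒⠂⠂⠀⠀⠀
⠀⠀⠀⠒⠴⣾⣿⠒⠀⠀⠀
⠀⠀⠀⠒⠒⣿⠿⠒⠀⠀⠀
⠀⠀⠀⣿⠴⣿⣿⠴⠀⠀⠀
⠀⠀⠀⠂⠒⠒⠴⠿⠀⠀⠀
⠀⠀⠀⠒⠂⠒⠒⣿⠀⠀⠀
⠀⠀⠀⠂⠒⠒⠒⠂⠀⠀⠀

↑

⠀⠀⠀⠀⠀⠀⠀⠀⠀⠀⠀
⠀⠀⠀⠀⠀⠀⠀⠀⠀⠀⠀
⠀⠀⠀⠀⠀⠀⠀⠀⠀⠀⠀
⠀⠀⠀⠒⠴⠂⠂⣿⠀⠀⠀
⠀⠀⠀⠴⠒⠒⠴⠴⠀⠀⠀
⠀⠀⠀⠒⣿⣾⠂⠂⠀⠀⠀
⠀⠀⠀⠒⠴⠂⣿⠒⠀⠀⠀
⠀⠀⠀⠒⠒⣿⠿⠒⠀⠀⠀
⠀⠀⠀⣿⠴⣿⣿⠴⠀⠀⠀
⠀⠀⠀⠂⠒⠒⠴⠿⠀⠀⠀
⠀⠀⠀⠒⠂⠒⠒⣿⠀⠀⠀

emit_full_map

⠒⠴⠂⠂⣿
⠴⠒⠒⠴⠴
⠒⣿⣾⠂⠂
⠒⠴⠂⣿⠒
⠒⠒⣿⠿⠒
⣿⠴⣿⣿⠴
⠂⠒⠒⠴⠿
⠒⠂⠒⠒⣿
⠂⠒⠒⠒⠂
⠒⠒⠂⠒⠂
⠒⠂⣿⣿⠒
⠒⠒⣿⠂⠂
⠴⠒⠒⣿⠒

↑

⠀⠀⠀⠀⠀⠀⠀⠀⠀⠀⠀
⠀⠀⠀⠀⠀⠀⠀⠀⠀⠀⠀
⠀⠀⠀⠀⠀⠀⠀⠀⠀⠀⠀
⠀⠀⠀⠒⠂⣿⠒⣿⠀⠀⠀
⠀⠀⠀⠒⠴⠂⠂⣿⠀⠀⠀
⠀⠀⠀⠴⠒⣾⠴⠴⠀⠀⠀
⠀⠀⠀⠒⣿⠒⠂⠂⠀⠀⠀
⠀⠀⠀⠒⠴⠂⣿⠒⠀⠀⠀
⠀⠀⠀⠒⠒⣿⠿⠒⠀⠀⠀
⠀⠀⠀⣿⠴⣿⣿⠴⠀⠀⠀
⠀⠀⠀⠂⠒⠒⠴⠿⠀⠀⠀

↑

⠿⠿⠿⠿⠿⠿⠿⠿⠿⠿⠿
⠀⠀⠀⠀⠀⠀⠀⠀⠀⠀⠀
⠀⠀⠀⠀⠀⠀⠀⠀⠀⠀⠀
⠀⠀⠀⠒⠒⠂⠒⠿⠀⠀⠀
⠀⠀⠀⠒⠂⣿⠒⣿⠀⠀⠀
⠀⠀⠀⠒⠴⣾⠂⣿⠀⠀⠀
⠀⠀⠀⠴⠒⠒⠴⠴⠀⠀⠀
⠀⠀⠀⠒⣿⠒⠂⠂⠀⠀⠀
⠀⠀⠀⠒⠴⠂⣿⠒⠀⠀⠀
⠀⠀⠀⠒⠒⣿⠿⠒⠀⠀⠀
⠀⠀⠀⣿⠴⣿⣿⠴⠀⠀⠀

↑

⠿⠿⠿⠿⠿⠿⠿⠿⠿⠿⠿
⠿⠿⠿⠿⠿⠿⠿⠿⠿⠿⠿
⠀⠀⠀⠀⠀⠀⠀⠀⠀⠀⠀
⠀⠀⠀⣿⠒⠿⠒⣿⠀⠀⠀
⠀⠀⠀⠒⠒⠂⠒⠿⠀⠀⠀
⠀⠀⠀⠒⠂⣾⠒⣿⠀⠀⠀
⠀⠀⠀⠒⠴⠂⠂⣿⠀⠀⠀
⠀⠀⠀⠴⠒⠒⠴⠴⠀⠀⠀
⠀⠀⠀⠒⣿⠒⠂⠂⠀⠀⠀
⠀⠀⠀⠒⠴⠂⣿⠒⠀⠀⠀
⠀⠀⠀⠒⠒⣿⠿⠒⠀⠀⠀

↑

⠿⠿⠿⠿⠿⠿⠿⠿⠿⠿⠿
⠿⠿⠿⠿⠿⠿⠿⠿⠿⠿⠿
⠿⠿⠿⠿⠿⠿⠿⠿⠿⠿⠿
⠀⠀⠀⣿⠂⠒⠴⠴⠀⠀⠀
⠀⠀⠀⣿⠒⠿⠒⣿⠀⠀⠀
⠀⠀⠀⠒⠒⣾⠒⠿⠀⠀⠀
⠀⠀⠀⠒⠂⣿⠒⣿⠀⠀⠀
⠀⠀⠀⠒⠴⠂⠂⣿⠀⠀⠀
⠀⠀⠀⠴⠒⠒⠴⠴⠀⠀⠀
⠀⠀⠀⠒⣿⠒⠂⠂⠀⠀⠀
⠀⠀⠀⠒⠴⠂⣿⠒⠀⠀⠀

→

⠿⠿⠿⠿⠿⠿⠿⠿⠿⠿⠿
⠿⠿⠿⠿⠿⠿⠿⠿⠿⠿⠿
⠿⠿⠿⠿⠿⠿⠿⠿⠿⠿⠿
⠀⠀⣿⠂⠒⠴⠴⠂⠀⠀⠀
⠀⠀⣿⠒⠿⠒⣿⣿⠀⠀⠀
⠀⠀⠒⠒⠂⣾⠿⣿⠀⠀⠀
⠀⠀⠒⠂⣿⠒⣿⠂⠀⠀⠀
⠀⠀⠒⠴⠂⠂⣿⠴⠀⠀⠀
⠀⠀⠴⠒⠒⠴⠴⠀⠀⠀⠀
⠀⠀⠒⣿⠒⠂⠂⠀⠀⠀⠀
⠀⠀⠒⠴⠂⣿⠒⠀⠀⠀⠀

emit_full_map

⣿⠂⠒⠴⠴⠂
⣿⠒⠿⠒⣿⣿
⠒⠒⠂⣾⠿⣿
⠒⠂⣿⠒⣿⠂
⠒⠴⠂⠂⣿⠴
⠴⠒⠒⠴⠴⠀
⠒⣿⠒⠂⠂⠀
⠒⠴⠂⣿⠒⠀
⠒⠒⣿⠿⠒⠀
⣿⠴⣿⣿⠴⠀
⠂⠒⠒⠴⠿⠀
⠒⠂⠒⠒⣿⠀
⠂⠒⠒⠒⠂⠀
⠒⠒⠂⠒⠂⠀
⠒⠂⣿⣿⠒⠀
⠒⠒⣿⠂⠂⠀
⠴⠒⠒⣿⠒⠀

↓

⠿⠿⠿⠿⠿⠿⠿⠿⠿⠿⠿
⠿⠿⠿⠿⠿⠿⠿⠿⠿⠿⠿
⠀⠀⣿⠂⠒⠴⠴⠂⠀⠀⠀
⠀⠀⣿⠒⠿⠒⣿⣿⠀⠀⠀
⠀⠀⠒⠒⠂⠒⠿⣿⠀⠀⠀
⠀⠀⠒⠂⣿⣾⣿⠂⠀⠀⠀
⠀⠀⠒⠴⠂⠂⣿⠴⠀⠀⠀
⠀⠀⠴⠒⠒⠴⠴⠒⠀⠀⠀
⠀⠀⠒⣿⠒⠂⠂⠀⠀⠀⠀
⠀⠀⠒⠴⠂⣿⠒⠀⠀⠀⠀
⠀⠀⠒⠒⣿⠿⠒⠀⠀⠀⠀

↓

⠿⠿⠿⠿⠿⠿⠿⠿⠿⠿⠿
⠀⠀⣿⠂⠒⠴⠴⠂⠀⠀⠀
⠀⠀⣿⠒⠿⠒⣿⣿⠀⠀⠀
⠀⠀⠒⠒⠂⠒⠿⣿⠀⠀⠀
⠀⠀⠒⠂⣿⠒⣿⠂⠀⠀⠀
⠀⠀⠒⠴⠂⣾⣿⠴⠀⠀⠀
⠀⠀⠴⠒⠒⠴⠴⠒⠀⠀⠀
⠀⠀⠒⣿⠒⠂⠂⠿⠀⠀⠀
⠀⠀⠒⠴⠂⣿⠒⠀⠀⠀⠀
⠀⠀⠒⠒⣿⠿⠒⠀⠀⠀⠀
⠀⠀⣿⠴⣿⣿⠴⠀⠀⠀⠀

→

⠿⠿⠿⠿⠿⠿⠿⠿⠿⠿⠿
⠀⣿⠂⠒⠴⠴⠂⠀⠀⠀⠀
⠀⣿⠒⠿⠒⣿⣿⠀⠀⠀⠀
⠀⠒⠒⠂⠒⠿⣿⠿⠀⠀⠀
⠀⠒⠂⣿⠒⣿⠂⣿⠀⠀⠀
⠀⠒⠴⠂⠂⣾⠴⠿⠀⠀⠀
⠀⠴⠒⠒⠴⠴⠒⠿⠀⠀⠀
⠀⠒⣿⠒⠂⠂⠿⠒⠀⠀⠀
⠀⠒⠴⠂⣿⠒⠀⠀⠀⠀⠀
⠀⠒⠒⣿⠿⠒⠀⠀⠀⠀⠀
⠀⣿⠴⣿⣿⠴⠀⠀⠀⠀⠀

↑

⠿⠿⠿⠿⠿⠿⠿⠿⠿⠿⠿
⠿⠿⠿⠿⠿⠿⠿⠿⠿⠿⠿
⠀⣿⠂⠒⠴⠴⠂⠀⠀⠀⠀
⠀⣿⠒⠿⠒⣿⣿⠂⠀⠀⠀
⠀⠒⠒⠂⠒⠿⣿⠿⠀⠀⠀
⠀⠒⠂⣿⠒⣾⠂⣿⠀⠀⠀
⠀⠒⠴⠂⠂⣿⠴⠿⠀⠀⠀
⠀⠴⠒⠒⠴⠴⠒⠿⠀⠀⠀
⠀⠒⣿⠒⠂⠂⠿⠒⠀⠀⠀
⠀⠒⠴⠂⣿⠒⠀⠀⠀⠀⠀
⠀⠒⠒⣿⠿⠒⠀⠀⠀⠀⠀

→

⠿⠿⠿⠿⠿⠿⠿⠿⠿⠿⠿
⠿⠿⠿⠿⠿⠿⠿⠿⠿⠿⠿
⣿⠂⠒⠴⠴⠂⠀⠀⠀⠀⠀
⣿⠒⠿⠒⣿⣿⠂⣿⠀⠀⠀
⠒⠒⠂⠒⠿⣿⠿⣿⠀⠀⠀
⠒⠂⣿⠒⣿⣾⣿⣿⠀⠀⠀
⠒⠴⠂⠂⣿⠴⠿⠒⠀⠀⠀
⠴⠒⠒⠴⠴⠒⠿⠒⠀⠀⠀
⠒⣿⠒⠂⠂⠿⠒⠀⠀⠀⠀
⠒⠴⠂⣿⠒⠀⠀⠀⠀⠀⠀
⠒⠒⣿⠿⠒⠀⠀⠀⠀⠀⠀

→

⠿⠿⠿⠿⠿⠿⠿⠿⠿⠿⠿
⠿⠿⠿⠿⠿⠿⠿⠿⠿⠿⠿
⠂⠒⠴⠴⠂⠀⠀⠀⠀⠀⠀
⠒⠿⠒⣿⣿⠂⣿⣿⠀⠀⠀
⠒⠂⠒⠿⣿⠿⣿⠂⠀⠀⠀
⠂⣿⠒⣿⠂⣾⣿⠒⠀⠀⠀
⠴⠂⠂⣿⠴⠿⠒⠴⠀⠀⠀
⠒⠒⠴⠴⠒⠿⠒⣿⠀⠀⠀
⣿⠒⠂⠂⠿⠒⠀⠀⠀⠀⠀
⠴⠂⣿⠒⠀⠀⠀⠀⠀⠀⠀
⠒⣿⠿⠒⠀⠀⠀⠀⠀⠀⠀

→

⠿⠿⠿⠿⠿⠿⠿⠿⠿⠿⠿
⠿⠿⠿⠿⠿⠿⠿⠿⠿⠿⠿
⠒⠴⠴⠂⠀⠀⠀⠀⠀⠀⠀
⠿⠒⣿⣿⠂⣿⣿⠒⠀⠀⠀
⠂⠒⠿⣿⠿⣿⠂⠴⠀⠀⠀
⣿⠒⣿⠂⣿⣾⠒⠂⠀⠀⠀
⠂⠂⣿⠴⠿⠒⠴⠂⠀⠀⠀
⠒⠴⠴⠒⠿⠒⣿⠒⠀⠀⠀
⠒⠂⠂⠿⠒⠀⠀⠀⠀⠀⠀
⠂⣿⠒⠀⠀⠀⠀⠀⠀⠀⠀
⣿⠿⠒⠀⠀⠀⠀⠀⠀⠀⠀

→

⠿⠿⠿⠿⠿⠿⠿⠿⠿⠿⠿
⠿⠿⠿⠿⠿⠿⠿⠿⠿⠿⠿
⠴⠴⠂⠀⠀⠀⠀⠀⠀⠀⠀
⠒⣿⣿⠂⣿⣿⠒⠴⠀⠀⠀
⠒⠿⣿⠿⣿⠂⠴⠒⠀⠀⠀
⠒⣿⠂⣿⣿⣾⠂⠒⠀⠀⠀
⠂⣿⠴⠿⠒⠴⠂⠒⠀⠀⠀
⠴⠴⠒⠿⠒⣿⠒⣿⠀⠀⠀
⠂⠂⠿⠒⠀⠀⠀⠀⠀⠀⠀
⣿⠒⠀⠀⠀⠀⠀⠀⠀⠀⠀
⠿⠒⠀⠀⠀⠀⠀⠀⠀⠀⠀

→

⠿⠿⠿⠿⠿⠿⠿⠿⠿⠿⠿
⠿⠿⠿⠿⠿⠿⠿⠿⠿⠿⠿
⠴⠂⠀⠀⠀⠀⠀⠀⠀⠀⠀
⣿⣿⠂⣿⣿⠒⠴⠿⠀⠀⠀
⠿⣿⠿⣿⠂⠴⠒⣿⠀⠀⠀
⣿⠂⣿⣿⠒⣾⠒⠒⠀⠀⠀
⣿⠴⠿⠒⠴⠂⠒⠒⠀⠀⠀
⠴⠒⠿⠒⣿⠒⣿⠿⠀⠀⠀
⠂⠿⠒⠀⠀⠀⠀⠀⠀⠀⠀
⠒⠀⠀⠀⠀⠀⠀⠀⠀⠀⠀
⠒⠀⠀⠀⠀⠀⠀⠀⠀⠀⠀

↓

⠿⠿⠿⠿⠿⠿⠿⠿⠿⠿⠿
⠴⠂⠀⠀⠀⠀⠀⠀⠀⠀⠀
⣿⣿⠂⣿⣿⠒⠴⠿⠀⠀⠀
⠿⣿⠿⣿⠂⠴⠒⣿⠀⠀⠀
⣿⠂⣿⣿⠒⠂⠒⠒⠀⠀⠀
⣿⠴⠿⠒⠴⣾⠒⠒⠀⠀⠀
⠴⠒⠿⠒⣿⠒⣿⠿⠀⠀⠀
⠂⠿⠒⠒⠒⠒⠒⠴⠀⠀⠀
⠒⠀⠀⠀⠀⠀⠀⠀⠀⠀⠀
⠒⠀⠀⠀⠀⠀⠀⠀⠀⠀⠀
⠴⠀⠀⠀⠀⠀⠀⠀⠀⠀⠀

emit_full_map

⣿⠂⠒⠴⠴⠂⠀⠀⠀⠀⠀⠀
⣿⠒⠿⠒⣿⣿⠂⣿⣿⠒⠴⠿
⠒⠒⠂⠒⠿⣿⠿⣿⠂⠴⠒⣿
⠒⠂⣿⠒⣿⠂⣿⣿⠒⠂⠒⠒
⠒⠴⠂⠂⣿⠴⠿⠒⠴⣾⠒⠒
⠴⠒⠒⠴⠴⠒⠿⠒⣿⠒⣿⠿
⠒⣿⠒⠂⠂⠿⠒⠒⠒⠒⠒⠴
⠒⠴⠂⣿⠒⠀⠀⠀⠀⠀⠀⠀
⠒⠒⣿⠿⠒⠀⠀⠀⠀⠀⠀⠀
⣿⠴⣿⣿⠴⠀⠀⠀⠀⠀⠀⠀
⠂⠒⠒⠴⠿⠀⠀⠀⠀⠀⠀⠀
⠒⠂⠒⠒⣿⠀⠀⠀⠀⠀⠀⠀
⠂⠒⠒⠒⠂⠀⠀⠀⠀⠀⠀⠀
⠒⠒⠂⠒⠂⠀⠀⠀⠀⠀⠀⠀
⠒⠂⣿⣿⠒⠀⠀⠀⠀⠀⠀⠀
⠒⠒⣿⠂⠂⠀⠀⠀⠀⠀⠀⠀
⠴⠒⠒⣿⠒⠀⠀⠀⠀⠀⠀⠀

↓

⠴⠂⠀⠀⠀⠀⠀⠀⠀⠀⠀
⣿⣿⠂⣿⣿⠒⠴⠿⠀⠀⠀
⠿⣿⠿⣿⠂⠴⠒⣿⠀⠀⠀
⣿⠂⣿⣿⠒⠂⠒⠒⠀⠀⠀
⣿⠴⠿⠒⠴⠂⠒⠒⠀⠀⠀
⠴⠒⠿⠒⣿⣾⣿⠿⠀⠀⠀
⠂⠿⠒⠒⠒⠒⠒⠴⠀⠀⠀
⠒⠀⠀⣿⠒⠒⣿⣿⠀⠀⠀
⠒⠀⠀⠀⠀⠀⠀⠀⠀⠀⠀
⠴⠀⠀⠀⠀⠀⠀⠀⠀⠀⠀
⠿⠀⠀⠀⠀⠀⠀⠀⠀⠀⠀

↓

⣿⣿⠂⣿⣿⠒⠴⠿⠀⠀⠀
⠿⣿⠿⣿⠂⠴⠒⣿⠀⠀⠀
⣿⠂⣿⣿⠒⠂⠒⠒⠀⠀⠀
⣿⠴⠿⠒⠴⠂⠒⠒⠀⠀⠀
⠴⠒⠿⠒⣿⠒⣿⠿⠀⠀⠀
⠂⠿⠒⠒⠒⣾⠒⠴⠀⠀⠀
⠒⠀⠀⣿⠒⠒⣿⣿⠀⠀⠀
⠒⠀⠀⠂⠒⠒⣿⠴⠀⠀⠀
⠴⠀⠀⠀⠀⠀⠀⠀⠀⠀⠀
⠿⠀⠀⠀⠀⠀⠀⠀⠀⠀⠀
⣿⠀⠀⠀⠀⠀⠀⠀⠀⠀⠀

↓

⠿⣿⠿⣿⠂⠴⠒⣿⠀⠀⠀
⣿⠂⣿⣿⠒⠂⠒⠒⠀⠀⠀
⣿⠴⠿⠒⠴⠂⠒⠒⠀⠀⠀
⠴⠒⠿⠒⣿⠒⣿⠿⠀⠀⠀
⠂⠿⠒⠒⠒⠒⠒⠴⠀⠀⠀
⠒⠀⠀⣿⠒⣾⣿⣿⠀⠀⠀
⠒⠀⠀⠂⠒⠒⣿⠴⠀⠀⠀
⠴⠀⠀⠴⠂⠒⠒⣿⠀⠀⠀
⠿⠀⠀⠀⠀⠀⠀⠀⠀⠀⠀
⣿⠀⠀⠀⠀⠀⠀⠀⠀⠀⠀
⠂⠀⠀⠀⠀⠀⠀⠀⠀⠀⠀

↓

⣿⠂⣿⣿⠒⠂⠒⠒⠀⠀⠀
⣿⠴⠿⠒⠴⠂⠒⠒⠀⠀⠀
⠴⠒⠿⠒⣿⠒⣿⠿⠀⠀⠀
⠂⠿⠒⠒⠒⠒⠒⠴⠀⠀⠀
⠒⠀⠀⣿⠒⠒⣿⣿⠀⠀⠀
⠒⠀⠀⠂⠒⣾⣿⠴⠀⠀⠀
⠴⠀⠀⠴⠂⠒⠒⣿⠀⠀⠀
⠿⠀⠀⠒⣿⠒⠒⠒⠀⠀⠀
⣿⠀⠀⠀⠀⠀⠀⠀⠀⠀⠀
⠂⠀⠀⠀⠀⠀⠀⠀⠀⠀⠀
⠂⠀⠀⠀⠀⠀⠀⠀⠀⠀⠀

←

⠒⣿⠂⣿⣿⠒⠂⠒⠒⠀⠀
⠂⣿⠴⠿⠒⠴⠂⠒⠒⠀⠀
⠴⠴⠒⠿⠒⣿⠒⣿⠿⠀⠀
⠂⠂⠿⠒⠒⠒⠒⠒⠴⠀⠀
⣿⠒⠀⠒⣿⠒⠒⣿⣿⠀⠀
⠿⠒⠀⠂⠂⣾⠒⣿⠴⠀⠀
⣿⠴⠀⠴⠴⠂⠒⠒⣿⠀⠀
⠴⠿⠀⠒⠒⣿⠒⠒⠒⠀⠀
⠒⣿⠀⠀⠀⠀⠀⠀⠀⠀⠀
⠒⠂⠀⠀⠀⠀⠀⠀⠀⠀⠀
⠒⠂⠀⠀⠀⠀⠀⠀⠀⠀⠀

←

⣿⠒⣿⠂⣿⣿⠒⠂⠒⠒⠀
⠂⠂⣿⠴⠿⠒⠴⠂⠒⠒⠀
⠒⠴⠴⠒⠿⠒⣿⠒⣿⠿⠀
⠒⠂⠂⠿⠒⠒⠒⠒⠒⠴⠀
⠂⣿⠒⠂⠒⣿⠒⠒⣿⣿⠀
⣿⠿⠒⠒⠂⣾⠒⠒⣿⠴⠀
⣿⣿⠴⠒⠴⠴⠂⠒⠒⣿⠀
⠒⠴⠿⠿⠒⠒⣿⠒⠒⠒⠀
⠒⠒⣿⠀⠀⠀⠀⠀⠀⠀⠀
⠒⠒⠂⠀⠀⠀⠀⠀⠀⠀⠀
⠂⠒⠂⠀⠀⠀⠀⠀⠀⠀⠀

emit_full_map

⣿⠂⠒⠴⠴⠂⠀⠀⠀⠀⠀⠀
⣿⠒⠿⠒⣿⣿⠂⣿⣿⠒⠴⠿
⠒⠒⠂⠒⠿⣿⠿⣿⠂⠴⠒⣿
⠒⠂⣿⠒⣿⠂⣿⣿⠒⠂⠒⠒
⠒⠴⠂⠂⣿⠴⠿⠒⠴⠂⠒⠒
⠴⠒⠒⠴⠴⠒⠿⠒⣿⠒⣿⠿
⠒⣿⠒⠂⠂⠿⠒⠒⠒⠒⠒⠴
⠒⠴⠂⣿⠒⠂⠒⣿⠒⠒⣿⣿
⠒⠒⣿⠿⠒⠒⠂⣾⠒⠒⣿⠴
⣿⠴⣿⣿⠴⠒⠴⠴⠂⠒⠒⣿
⠂⠒⠒⠴⠿⠿⠒⠒⣿⠒⠒⠒
⠒⠂⠒⠒⣿⠀⠀⠀⠀⠀⠀⠀
⠂⠒⠒⠒⠂⠀⠀⠀⠀⠀⠀⠀
⠒⠒⠂⠒⠂⠀⠀⠀⠀⠀⠀⠀
⠒⠂⣿⣿⠒⠀⠀⠀⠀⠀⠀⠀
⠒⠒⣿⠂⠂⠀⠀⠀⠀⠀⠀⠀
⠴⠒⠒⣿⠒⠀⠀⠀⠀⠀⠀⠀
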